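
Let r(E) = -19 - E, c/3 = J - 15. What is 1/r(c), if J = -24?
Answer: 1/98 ≈ 0.010204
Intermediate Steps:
c = -117 (c = 3*(-24 - 15) = 3*(-39) = -117)
1/r(c) = 1/(-19 - 1*(-117)) = 1/(-19 + 117) = 1/98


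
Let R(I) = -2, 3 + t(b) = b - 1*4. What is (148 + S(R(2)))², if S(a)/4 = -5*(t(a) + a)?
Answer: 135424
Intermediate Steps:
t(b) = -7 + b (t(b) = -3 + (b - 1*4) = -3 + (b - 4) = -3 + (-4 + b) = -7 + b)
S(a) = 140 - 40*a (S(a) = 4*(-5*((-7 + a) + a)) = 4*(-5*(-7 + 2*a)) = 4*(35 - 10*a) = 140 - 40*a)
(148 + S(R(2)))² = (148 + (140 - 40*(-2)))² = (148 + (140 + 80))² = (148 + 220)² = 368² = 135424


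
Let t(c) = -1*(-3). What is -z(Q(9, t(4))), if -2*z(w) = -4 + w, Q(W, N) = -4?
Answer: -4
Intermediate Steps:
t(c) = 3
z(w) = 2 - w/2 (z(w) = -(-4 + w)/2 = 2 - w/2)
-z(Q(9, t(4))) = -(2 - 1/2*(-4)) = -(2 + 2) = -1*4 = -4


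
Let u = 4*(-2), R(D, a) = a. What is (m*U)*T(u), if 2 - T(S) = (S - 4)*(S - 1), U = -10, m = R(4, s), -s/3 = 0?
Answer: 0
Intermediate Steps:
s = 0 (s = -3*0 = 0)
m = 0
u = -8
T(S) = 2 - (-1 + S)*(-4 + S) (T(S) = 2 - (S - 4)*(S - 1) = 2 - (-4 + S)*(-1 + S) = 2 - (-1 + S)*(-4 + S))
(m*U)*T(u) = (0*(-10))*(-2 - 1*(-8)**2 + 5*(-8)) = 0*(-2 - 1*64 - 40) = 0*(-2 - 64 - 40) = 0*(-106) = 0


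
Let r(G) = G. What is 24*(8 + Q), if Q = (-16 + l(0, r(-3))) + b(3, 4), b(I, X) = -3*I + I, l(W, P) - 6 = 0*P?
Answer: -192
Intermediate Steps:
l(W, P) = 6 (l(W, P) = 6 + 0*P = 6 + 0 = 6)
b(I, X) = -2*I
Q = -16 (Q = (-16 + 6) - 2*3 = -10 - 6 = -16)
24*(8 + Q) = 24*(8 - 16) = 24*(-8) = -192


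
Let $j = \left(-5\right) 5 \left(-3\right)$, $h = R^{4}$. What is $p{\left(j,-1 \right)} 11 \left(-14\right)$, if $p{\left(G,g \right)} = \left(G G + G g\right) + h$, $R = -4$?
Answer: $-894124$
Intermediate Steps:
$h = 256$ ($h = \left(-4\right)^{4} = 256$)
$j = 75$ ($j = \left(-25\right) \left(-3\right) = 75$)
$p{\left(G,g \right)} = 256 + G^{2} + G g$ ($p{\left(G,g \right)} = \left(G G + G g\right) + 256 = \left(G^{2} + G g\right) + 256 = 256 + G^{2} + G g$)
$p{\left(j,-1 \right)} 11 \left(-14\right) = \left(256 + 75^{2} + 75 \left(-1\right)\right) 11 \left(-14\right) = \left(256 + 5625 - 75\right) 11 \left(-14\right) = 5806 \cdot 11 \left(-14\right) = 63866 \left(-14\right) = -894124$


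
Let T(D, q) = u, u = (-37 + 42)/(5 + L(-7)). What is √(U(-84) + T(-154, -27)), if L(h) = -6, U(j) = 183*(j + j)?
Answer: I*√30749 ≈ 175.35*I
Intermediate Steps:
U(j) = 366*j (U(j) = 183*(2*j) = 366*j)
u = -5 (u = (-37 + 42)/(5 - 6) = 5/(-1) = 5*(-1) = -5)
T(D, q) = -5
√(U(-84) + T(-154, -27)) = √(366*(-84) - 5) = √(-30744 - 5) = √(-30749) = I*√30749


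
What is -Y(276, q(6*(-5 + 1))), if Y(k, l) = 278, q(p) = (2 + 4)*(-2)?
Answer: -278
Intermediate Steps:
q(p) = -12 (q(p) = 6*(-2) = -12)
-Y(276, q(6*(-5 + 1))) = -1*278 = -278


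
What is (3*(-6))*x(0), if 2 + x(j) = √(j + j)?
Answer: 36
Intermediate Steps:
x(j) = -2 + √2*√j (x(j) = -2 + √(j + j) = -2 + √(2*j) = -2 + √2*√j)
(3*(-6))*x(0) = (3*(-6))*(-2 + √2*√0) = -18*(-2 + √2*0) = -18*(-2 + 0) = -18*(-2) = 36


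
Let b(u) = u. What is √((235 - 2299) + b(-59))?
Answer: I*√2123 ≈ 46.076*I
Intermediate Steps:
√((235 - 2299) + b(-59)) = √((235 - 2299) - 59) = √(-2064 - 59) = √(-2123) = I*√2123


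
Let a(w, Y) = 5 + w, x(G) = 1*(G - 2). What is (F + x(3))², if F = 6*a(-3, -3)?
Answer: 169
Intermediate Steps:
x(G) = -2 + G (x(G) = 1*(-2 + G) = -2 + G)
F = 12 (F = 6*(5 - 3) = 6*2 = 12)
(F + x(3))² = (12 + (-2 + 3))² = (12 + 1)² = 13² = 169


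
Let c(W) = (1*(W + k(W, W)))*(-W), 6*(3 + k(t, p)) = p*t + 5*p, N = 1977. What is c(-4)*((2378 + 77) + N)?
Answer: -407744/3 ≈ -1.3591e+5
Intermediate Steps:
k(t, p) = -3 + 5*p/6 + p*t/6 (k(t, p) = -3 + (p*t + 5*p)/6 = -3 + (5*p + p*t)/6 = -3 + (5*p/6 + p*t/6) = -3 + 5*p/6 + p*t/6)
c(W) = -W*(-3 + W²/6 + 11*W/6) (c(W) = (1*(W + (-3 + 5*W/6 + W*W/6)))*(-W) = (1*(W + (-3 + 5*W/6 + W²/6)))*(-W) = (1*(W + (-3 + W²/6 + 5*W/6)))*(-W) = (1*(-3 + W²/6 + 11*W/6))*(-W) = (-3 + W²/6 + 11*W/6)*(-W) = -W*(-3 + W²/6 + 11*W/6))
c(-4)*((2378 + 77) + N) = ((⅙)*(-4)*(18 - 1*(-4)² - 11*(-4)))*((2378 + 77) + 1977) = ((⅙)*(-4)*(18 - 1*16 + 44))*(2455 + 1977) = ((⅙)*(-4)*(18 - 16 + 44))*4432 = ((⅙)*(-4)*46)*4432 = -92/3*4432 = -407744/3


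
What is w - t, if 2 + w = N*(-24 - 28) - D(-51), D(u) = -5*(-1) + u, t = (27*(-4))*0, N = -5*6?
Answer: 1604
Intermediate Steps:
N = -30
t = 0 (t = -108*0 = 0)
D(u) = 5 + u
w = 1604 (w = -2 + (-30*(-24 - 28) - (5 - 51)) = -2 + (-30*(-52) - 1*(-46)) = -2 + (1560 + 46) = -2 + 1606 = 1604)
w - t = 1604 - 1*0 = 1604 + 0 = 1604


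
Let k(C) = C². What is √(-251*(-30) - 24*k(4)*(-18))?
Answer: √14442 ≈ 120.17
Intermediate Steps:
√(-251*(-30) - 24*k(4)*(-18)) = √(-251*(-30) - 24*4²*(-18)) = √(7530 - 24*16*(-18)) = √(7530 - 384*(-18)) = √(7530 + 6912) = √14442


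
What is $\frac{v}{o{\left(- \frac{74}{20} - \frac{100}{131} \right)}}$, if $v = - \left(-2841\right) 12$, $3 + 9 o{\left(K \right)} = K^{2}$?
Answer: $\frac{175515843600}{9679703} \approx 18132.0$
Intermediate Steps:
$o{\left(K \right)} = - \frac{1}{3} + \frac{K^{2}}{9}$
$v = 34092$ ($v = \left(-1\right) \left(-34092\right) = 34092$)
$\frac{v}{o{\left(- \frac{74}{20} - \frac{100}{131} \right)}} = \frac{34092}{- \frac{1}{3} + \frac{\left(- \frac{74}{20} - \frac{100}{131}\right)^{2}}{9}} = \frac{34092}{- \frac{1}{3} + \frac{\left(\left(-74\right) \frac{1}{20} - \frac{100}{131}\right)^{2}}{9}} = \frac{34092}{- \frac{1}{3} + \frac{\left(- \frac{37}{10} - \frac{100}{131}\right)^{2}}{9}} = \frac{34092}{- \frac{1}{3} + \frac{\left(- \frac{5847}{1310}\right)^{2}}{9}} = \frac{34092}{- \frac{1}{3} + \frac{1}{9} \cdot \frac{34187409}{1716100}} = \frac{34092}{- \frac{1}{3} + \frac{3798601}{1716100}} = \frac{34092}{\frac{9679703}{5148300}} = 34092 \cdot \frac{5148300}{9679703} = \frac{175515843600}{9679703}$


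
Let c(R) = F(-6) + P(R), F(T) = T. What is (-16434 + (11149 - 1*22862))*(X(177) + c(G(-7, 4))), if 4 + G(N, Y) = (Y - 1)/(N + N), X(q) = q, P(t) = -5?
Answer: -4672402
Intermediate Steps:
G(N, Y) = -4 + (-1 + Y)/(2*N) (G(N, Y) = -4 + (Y - 1)/(N + N) = -4 + (-1 + Y)/((2*N)) = -4 + (-1 + Y)*(1/(2*N)) = -4 + (-1 + Y)/(2*N))
c(R) = -11 (c(R) = -6 - 5 = -11)
(-16434 + (11149 - 1*22862))*(X(177) + c(G(-7, 4))) = (-16434 + (11149 - 1*22862))*(177 - 11) = (-16434 + (11149 - 22862))*166 = (-16434 - 11713)*166 = -28147*166 = -4672402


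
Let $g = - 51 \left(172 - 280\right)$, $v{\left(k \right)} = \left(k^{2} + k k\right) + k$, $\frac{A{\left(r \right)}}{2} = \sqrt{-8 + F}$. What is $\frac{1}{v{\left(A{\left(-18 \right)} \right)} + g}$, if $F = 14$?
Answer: $\frac{463}{2572426} - \frac{\sqrt{6}}{15434556} \approx 0.00017983$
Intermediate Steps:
$A{\left(r \right)} = 2 \sqrt{6}$ ($A{\left(r \right)} = 2 \sqrt{-8 + 14} = 2 \sqrt{6}$)
$v{\left(k \right)} = k + 2 k^{2}$ ($v{\left(k \right)} = \left(k^{2} + k^{2}\right) + k = 2 k^{2} + k = k + 2 k^{2}$)
$g = 5508$ ($g = \left(-51\right) \left(-108\right) = 5508$)
$\frac{1}{v{\left(A{\left(-18 \right)} \right)} + g} = \frac{1}{2 \sqrt{6} \left(1 + 2 \cdot 2 \sqrt{6}\right) + 5508} = \frac{1}{2 \sqrt{6} \left(1 + 4 \sqrt{6}\right) + 5508} = \frac{1}{5508 + 2 \sqrt{6} \left(1 + 4 \sqrt{6}\right)}$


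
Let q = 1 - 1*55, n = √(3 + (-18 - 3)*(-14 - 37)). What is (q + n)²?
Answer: (54 - √1074)² ≈ 450.63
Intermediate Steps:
n = √1074 (n = √(3 - 21*(-51)) = √(3 + 1071) = √1074 ≈ 32.772)
q = -54 (q = 1 - 55 = -54)
(q + n)² = (-54 + √1074)²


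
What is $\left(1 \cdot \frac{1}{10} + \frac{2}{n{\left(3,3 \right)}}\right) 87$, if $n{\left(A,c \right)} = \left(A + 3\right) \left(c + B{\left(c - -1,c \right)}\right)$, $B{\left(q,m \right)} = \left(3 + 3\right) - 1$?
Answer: $\frac{493}{40} \approx 12.325$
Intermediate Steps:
$B{\left(q,m \right)} = 5$ ($B{\left(q,m \right)} = 6 - 1 = 5$)
$n{\left(A,c \right)} = \left(3 + A\right) \left(5 + c\right)$ ($n{\left(A,c \right)} = \left(A + 3\right) \left(c + 5\right) = \left(3 + A\right) \left(5 + c\right)$)
$\left(1 \cdot \frac{1}{10} + \frac{2}{n{\left(3,3 \right)}}\right) 87 = \left(1 \cdot \frac{1}{10} + \frac{2}{15 + 3 \cdot 3 + 5 \cdot 3 + 3 \cdot 3}\right) 87 = \left(1 \cdot \frac{1}{10} + \frac{2}{15 + 9 + 15 + 9}\right) 87 = \left(\frac{1}{10} + \frac{2}{48}\right) 87 = \left(\frac{1}{10} + 2 \cdot \frac{1}{48}\right) 87 = \left(\frac{1}{10} + \frac{1}{24}\right) 87 = \frac{17}{120} \cdot 87 = \frac{493}{40}$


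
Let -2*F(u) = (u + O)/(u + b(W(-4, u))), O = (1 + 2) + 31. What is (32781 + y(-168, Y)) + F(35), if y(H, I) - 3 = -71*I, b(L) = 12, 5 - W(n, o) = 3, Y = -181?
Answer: 4289621/94 ≈ 45634.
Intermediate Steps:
W(n, o) = 2 (W(n, o) = 5 - 1*3 = 5 - 3 = 2)
y(H, I) = 3 - 71*I
O = 34 (O = 3 + 31 = 34)
F(u) = -(34 + u)/(2*(12 + u)) (F(u) = -(u + 34)/(2*(u + 12)) = -(34 + u)/(2*(12 + u)))
(32781 + y(-168, Y)) + F(35) = (32781 + (3 - 71*(-181))) + (-34 - 1*35)/(2*(12 + 35)) = (32781 + (3 + 12851)) + (½)*(-34 - 35)/47 = (32781 + 12854) + (½)*(1/47)*(-69) = 45635 - 69/94 = 4289621/94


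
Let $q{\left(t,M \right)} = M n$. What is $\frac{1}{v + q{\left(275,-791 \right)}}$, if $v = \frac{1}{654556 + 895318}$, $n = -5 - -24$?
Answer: $- \frac{1549874}{23293056345} \approx -6.6538 \cdot 10^{-5}$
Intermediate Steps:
$n = 19$ ($n = -5 + 24 = 19$)
$v = \frac{1}{1549874} \approx 6.4521 \cdot 10^{-7}$
$q{\left(t,M \right)} = 19 M$ ($q{\left(t,M \right)} = M 19 = 19 M$)
$\frac{1}{v + q{\left(275,-791 \right)}} = \frac{1}{\frac{1}{1549874} + 19 \left(-791\right)} = \frac{1}{\frac{1}{1549874} - 15029} = \frac{1}{- \frac{23293056345}{1549874}} = - \frac{1549874}{23293056345}$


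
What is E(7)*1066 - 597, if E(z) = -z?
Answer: -8059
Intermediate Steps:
E(7)*1066 - 597 = -1*7*1066 - 597 = -7*1066 - 597 = -7462 - 597 = -8059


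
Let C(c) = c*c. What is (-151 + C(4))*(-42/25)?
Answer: 1134/5 ≈ 226.80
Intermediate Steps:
C(c) = c**2
(-151 + C(4))*(-42/25) = (-151 + 4**2)*(-42/25) = (-151 + 16)*(-42*1/25) = -135*(-42/25) = 1134/5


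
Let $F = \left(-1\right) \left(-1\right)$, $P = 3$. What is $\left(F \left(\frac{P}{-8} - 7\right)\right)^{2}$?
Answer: $\frac{3481}{64} \approx 54.391$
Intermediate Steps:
$F = 1$
$\left(F \left(\frac{P}{-8} - 7\right)\right)^{2} = \left(1 \left(\frac{3}{-8} - 7\right)\right)^{2} = \left(1 \left(3 \left(- \frac{1}{8}\right) - 7\right)\right)^{2} = \left(1 \left(- \frac{3}{8} - 7\right)\right)^{2} = \left(1 \left(- \frac{59}{8}\right)\right)^{2} = \left(- \frac{59}{8}\right)^{2} = \frac{3481}{64}$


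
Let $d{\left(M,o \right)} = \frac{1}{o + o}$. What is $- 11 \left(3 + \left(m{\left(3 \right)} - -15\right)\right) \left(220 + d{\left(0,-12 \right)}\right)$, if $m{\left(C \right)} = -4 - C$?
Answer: $- \frac{638759}{24} \approx -26615.0$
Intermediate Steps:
$d{\left(M,o \right)} = \frac{1}{2 o}$
$- 11 \left(3 + \left(m{\left(3 \right)} - -15\right)\right) \left(220 + d{\left(0,-12 \right)}\right) = - 11 \left(3 - -8\right) \left(220 + \frac{1}{2 \left(-12\right)}\right) = - 11 \left(3 + \left(\left(-4 - 3\right) + 15\right)\right) \left(220 + \frac{1}{2} \left(- \frac{1}{12}\right)\right) = - 11 \left(3 + \left(-7 + 15\right)\right) \left(220 - \frac{1}{24}\right) = - 11 \left(3 + 8\right) \frac{5279}{24} = \left(-11\right) 11 \cdot \frac{5279}{24} = \left(-121\right) \frac{5279}{24} = - \frac{638759}{24}$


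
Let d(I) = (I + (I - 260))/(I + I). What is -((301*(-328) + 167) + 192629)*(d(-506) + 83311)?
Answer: -1982765398068/253 ≈ -7.8370e+9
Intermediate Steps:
d(I) = (-260 + 2*I)/(2*I) (d(I) = (I + (-260 + I))/((2*I)) = (-260 + 2*I)*(1/(2*I)) = (-260 + 2*I)/(2*I))
-((301*(-328) + 167) + 192629)*(d(-506) + 83311) = -((301*(-328) + 167) + 192629)*((-130 - 506)/(-506) + 83311) = -((-98728 + 167) + 192629)*(-1/506*(-636) + 83311) = -(-98561 + 192629)*(318/253 + 83311) = -94068*21078001/253 = -1*1982765398068/253 = -1982765398068/253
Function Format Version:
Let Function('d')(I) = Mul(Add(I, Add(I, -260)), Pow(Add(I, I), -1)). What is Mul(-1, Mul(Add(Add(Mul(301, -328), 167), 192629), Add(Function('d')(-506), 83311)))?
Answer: Rational(-1982765398068, 253) ≈ -7.8370e+9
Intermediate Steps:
Function('d')(I) = Mul(Rational(1, 2), Pow(I, -1), Add(-260, Mul(2, I))) (Function('d')(I) = Mul(Add(I, Add(-260, I)), Pow(Mul(2, I), -1)) = Mul(Add(-260, Mul(2, I)), Mul(Rational(1, 2), Pow(I, -1))) = Mul(Rational(1, 2), Pow(I, -1), Add(-260, Mul(2, I))))
Mul(-1, Mul(Add(Add(Mul(301, -328), 167), 192629), Add(Function('d')(-506), 83311))) = Mul(-1, Mul(Add(Add(Mul(301, -328), 167), 192629), Add(Mul(Pow(-506, -1), Add(-130, -506)), 83311))) = Mul(-1, Mul(Add(Add(-98728, 167), 192629), Add(Mul(Rational(-1, 506), -636), 83311))) = Mul(-1, Mul(Add(-98561, 192629), Add(Rational(318, 253), 83311))) = Mul(-1, Mul(94068, Rational(21078001, 253))) = Mul(-1, Rational(1982765398068, 253)) = Rational(-1982765398068, 253)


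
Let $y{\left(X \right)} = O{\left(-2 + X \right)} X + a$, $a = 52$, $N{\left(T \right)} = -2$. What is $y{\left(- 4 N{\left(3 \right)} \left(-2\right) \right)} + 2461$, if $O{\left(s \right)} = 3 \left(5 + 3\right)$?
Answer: $2129$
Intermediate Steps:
$O{\left(s \right)} = 24$ ($O{\left(s \right)} = 3 \cdot 8 = 24$)
$y{\left(X \right)} = 52 + 24 X$ ($y{\left(X \right)} = 24 X + 52 = 52 + 24 X$)
$y{\left(- 4 N{\left(3 \right)} \left(-2\right) \right)} + 2461 = \left(52 + 24 \left(-4\right) \left(-2\right) \left(-2\right)\right) + 2461 = \left(52 + 24 \cdot 8 \left(-2\right)\right) + 2461 = \left(52 + 24 \left(-16\right)\right) + 2461 = \left(52 - 384\right) + 2461 = -332 + 2461 = 2129$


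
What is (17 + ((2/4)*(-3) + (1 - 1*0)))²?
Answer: 1089/4 ≈ 272.25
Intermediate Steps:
(17 + ((2/4)*(-3) + (1 - 1*0)))² = (17 + ((2*(¼))*(-3) + (1 + 0)))² = (17 + ((½)*(-3) + 1))² = (17 + (-3/2 + 1))² = (17 - ½)² = (33/2)² = 1089/4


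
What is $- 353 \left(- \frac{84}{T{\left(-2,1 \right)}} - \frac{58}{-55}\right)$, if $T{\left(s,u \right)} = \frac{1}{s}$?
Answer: $- \frac{3282194}{55} \approx -59676.0$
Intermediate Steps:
$- 353 \left(- \frac{84}{T{\left(-2,1 \right)}} - \frac{58}{-55}\right) = - 353 \left(- \frac{84}{\frac{1}{-2}} - \frac{58}{-55}\right) = - 353 \left(- \frac{84}{- \frac{1}{2}} - - \frac{58}{55}\right) = - 353 \left(\left(-84\right) \left(-2\right) + \frac{58}{55}\right) = - 353 \left(168 + \frac{58}{55}\right) = \left(-353\right) \frac{9298}{55} = - \frac{3282194}{55}$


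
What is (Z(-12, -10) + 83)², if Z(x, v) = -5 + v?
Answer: 4624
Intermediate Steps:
(Z(-12, -10) + 83)² = ((-5 - 10) + 83)² = (-15 + 83)² = 68² = 4624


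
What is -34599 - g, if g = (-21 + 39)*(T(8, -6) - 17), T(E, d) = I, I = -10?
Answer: -34113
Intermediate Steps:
T(E, d) = -10
g = -486 (g = (-21 + 39)*(-10 - 17) = 18*(-27) = -486)
-34599 - g = -34599 - 1*(-486) = -34599 + 486 = -34113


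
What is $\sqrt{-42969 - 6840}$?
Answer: $i \sqrt{49809} \approx 223.18 i$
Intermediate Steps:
$\sqrt{-42969 - 6840} = \sqrt{-49809} = i \sqrt{49809}$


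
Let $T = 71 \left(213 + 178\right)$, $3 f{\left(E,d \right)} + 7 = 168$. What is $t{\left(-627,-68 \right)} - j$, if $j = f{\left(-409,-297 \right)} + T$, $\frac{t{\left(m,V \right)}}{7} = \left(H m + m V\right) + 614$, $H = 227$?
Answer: $- \frac{2164103}{3} \approx -7.2137 \cdot 10^{5}$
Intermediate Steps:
$f{\left(E,d \right)} = \frac{161}{3}$ ($f{\left(E,d \right)} = - \frac{7}{3} + \frac{1}{3} \cdot 168 = - \frac{7}{3} + 56 = \frac{161}{3}$)
$T = 27761$ ($T = 71 \cdot 391 = 27761$)
$t{\left(m,V \right)} = 4298 + 1589 m + 7 V m$ ($t{\left(m,V \right)} = 7 \left(\left(227 m + m V\right) + 614\right) = 7 \left(\left(227 m + V m\right) + 614\right) = 7 \left(614 + 227 m + V m\right) = 4298 + 1589 m + 7 V m$)
$j = \frac{83444}{3}$ ($j = \frac{161}{3} + 27761 = \frac{83444}{3} \approx 27815.0$)
$t{\left(-627,-68 \right)} - j = \left(4298 + 1589 \left(-627\right) + 7 \left(-68\right) \left(-627\right)\right) - \frac{83444}{3} = \left(4298 - 996303 + 298452\right) - \frac{83444}{3} = -693553 - \frac{83444}{3} = - \frac{2164103}{3}$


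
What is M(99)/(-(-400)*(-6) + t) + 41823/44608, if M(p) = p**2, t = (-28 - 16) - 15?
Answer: -334360251/109691072 ≈ -3.0482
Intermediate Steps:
t = -59 (t = -44 - 15 = -59)
M(99)/(-(-400)*(-6) + t) + 41823/44608 = 99**2/(-(-400)*(-6) - 59) + 41823/44608 = 9801/(-100*24 - 59) + 41823*(1/44608) = 9801/(-2400 - 59) + 41823/44608 = 9801/(-2459) + 41823/44608 = 9801*(-1/2459) + 41823/44608 = -9801/2459 + 41823/44608 = -334360251/109691072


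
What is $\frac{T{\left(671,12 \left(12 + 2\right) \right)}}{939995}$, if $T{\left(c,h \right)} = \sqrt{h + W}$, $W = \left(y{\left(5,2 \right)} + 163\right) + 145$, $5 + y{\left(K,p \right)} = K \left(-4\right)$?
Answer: $\frac{\sqrt{451}}{939995} \approx 2.2592 \cdot 10^{-5}$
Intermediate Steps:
$y{\left(K,p \right)} = -5 - 4 K$ ($y{\left(K,p \right)} = -5 + K \left(-4\right) = -5 - 4 K$)
$W = 283$ ($W = \left(\left(-5 - 20\right) + 163\right) + 145 = \left(-25 + 163\right) + 145 = 138 + 145 = 283$)
$T{\left(c,h \right)} = \sqrt{283 + h}$ ($T{\left(c,h \right)} = \sqrt{h + 283} = \sqrt{283 + h}$)
$\frac{T{\left(671,12 \left(12 + 2\right) \right)}}{939995} = \frac{\sqrt{283 + 12 \left(12 + 2\right)}}{939995} = \sqrt{283 + 12 \cdot 14} \cdot \frac{1}{939995} = \sqrt{283 + 168} \cdot \frac{1}{939995} = \sqrt{451} \cdot \frac{1}{939995} = \frac{\sqrt{451}}{939995}$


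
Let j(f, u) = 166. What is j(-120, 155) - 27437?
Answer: -27271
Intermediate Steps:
j(-120, 155) - 27437 = 166 - 27437 = -27271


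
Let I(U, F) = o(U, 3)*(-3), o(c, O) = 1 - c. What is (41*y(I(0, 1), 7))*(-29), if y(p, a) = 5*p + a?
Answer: 9512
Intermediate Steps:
I(U, F) = -3 + 3*U (I(U, F) = (1 - U)*(-3) = -3 + 3*U)
y(p, a) = a + 5*p
(41*y(I(0, 1), 7))*(-29) = (41*(7 + 5*(-3 + 3*0)))*(-29) = (41*(7 + 5*(-3 + 0)))*(-29) = (41*(7 + 5*(-3)))*(-29) = (41*(7 - 15))*(-29) = (41*(-8))*(-29) = -328*(-29) = 9512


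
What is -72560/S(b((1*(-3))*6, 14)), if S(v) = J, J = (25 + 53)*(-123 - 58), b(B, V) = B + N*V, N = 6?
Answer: 36280/7059 ≈ 5.1395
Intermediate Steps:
b(B, V) = B + 6*V
J = -14118 (J = 78*(-181) = -14118)
S(v) = -14118
-72560/S(b((1*(-3))*6, 14)) = -72560/(-14118) = -72560*(-1/14118) = 36280/7059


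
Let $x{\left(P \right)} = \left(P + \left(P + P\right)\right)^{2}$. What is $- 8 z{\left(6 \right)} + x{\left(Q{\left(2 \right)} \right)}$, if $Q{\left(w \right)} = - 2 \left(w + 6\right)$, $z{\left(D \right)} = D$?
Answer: $2256$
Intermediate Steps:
$Q{\left(w \right)} = -12 - 2 w$ ($Q{\left(w \right)} = - 2 \left(6 + w\right) = -12 - 2 w$)
$x{\left(P \right)} = 9 P^{2}$ ($x{\left(P \right)} = \left(P + 2 P\right)^{2} = \left(3 P\right)^{2} = 9 P^{2}$)
$- 8 z{\left(6 \right)} + x{\left(Q{\left(2 \right)} \right)} = \left(-8\right) 6 + 9 \left(-12 - 4\right)^{2} = -48 + 9 \left(-12 - 4\right)^{2} = -48 + 9 \left(-16\right)^{2} = -48 + 9 \cdot 256 = -48 + 2304 = 2256$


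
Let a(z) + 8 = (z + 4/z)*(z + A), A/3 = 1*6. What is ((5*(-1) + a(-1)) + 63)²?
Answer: 1225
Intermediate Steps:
A = 18 (A = 3*(1*6) = 3*6 = 18)
a(z) = -8 + (18 + z)*(z + 4/z) (a(z) = -8 + (z + 4/z)*(z + 18) = -8 + (z + 4/z)*(18 + z) = -8 + (18 + z)*(z + 4/z))
((5*(-1) + a(-1)) + 63)² = ((5*(-1) + (-4 + (-1)² + 18*(-1) + 72/(-1))) + 63)² = ((-5 + (-4 + 1 - 18 + 72*(-1))) + 63)² = ((-5 + (-4 + 1 - 18 - 72)) + 63)² = ((-5 - 93) + 63)² = (-98 + 63)² = (-35)² = 1225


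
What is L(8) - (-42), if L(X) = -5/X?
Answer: 331/8 ≈ 41.375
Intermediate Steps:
L(8) - (-42) = -5/8 - (-42) = -5*1/8 - 42*(-1) = -5/8 + 42 = 331/8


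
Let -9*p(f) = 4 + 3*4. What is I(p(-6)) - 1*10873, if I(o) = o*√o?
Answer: -10873 - 64*I/27 ≈ -10873.0 - 2.3704*I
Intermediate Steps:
p(f) = -16/9 (p(f) = -(4 + 3*4)/9 = -(4 + 12)/9 = -⅑*16 = -16/9)
I(o) = o^(3/2)
I(p(-6)) - 1*10873 = (-16/9)^(3/2) - 1*10873 = -64*I/27 - 10873 = -10873 - 64*I/27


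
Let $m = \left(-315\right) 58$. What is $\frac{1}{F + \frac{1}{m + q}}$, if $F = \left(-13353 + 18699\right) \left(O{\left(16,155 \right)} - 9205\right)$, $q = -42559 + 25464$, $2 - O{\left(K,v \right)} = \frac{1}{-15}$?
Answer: $- \frac{7073}{347983689557} \approx -2.0326 \cdot 10^{-8}$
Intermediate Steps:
$O{\left(K,v \right)} = \frac{31}{15}$ ($O{\left(K,v \right)} = 2 - \frac{1}{-15} = 2 - - \frac{1}{15} = 2 + \frac{1}{15} = \frac{31}{15}$)
$m = -18270$
$q = -17095$
$F = - \frac{245994408}{5}$ ($F = \left(-13353 + 18699\right) \left(\frac{31}{15} - 9205\right) = 5346 \left(- \frac{138044}{15}\right) = - \frac{245994408}{5} \approx -4.9199 \cdot 10^{7}$)
$\frac{1}{F + \frac{1}{m + q}} = \frac{1}{- \frac{245994408}{5} + \frac{1}{-18270 - 17095}} = \frac{1}{- \frac{245994408}{5} + \frac{1}{-35365}} = \frac{1}{- \frac{245994408}{5} - \frac{1}{35365}} = \frac{1}{- \frac{347983689557}{7073}} = - \frac{7073}{347983689557}$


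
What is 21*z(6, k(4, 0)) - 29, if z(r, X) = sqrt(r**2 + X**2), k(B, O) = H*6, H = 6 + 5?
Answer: -29 + 126*sqrt(122) ≈ 1362.7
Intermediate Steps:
H = 11
k(B, O) = 66 (k(B, O) = 11*6 = 66)
z(r, X) = sqrt(X**2 + r**2)
21*z(6, k(4, 0)) - 29 = 21*sqrt(66**2 + 6**2) - 29 = 21*sqrt(4356 + 36) - 29 = 21*sqrt(4392) - 29 = 21*(6*sqrt(122)) - 29 = 126*sqrt(122) - 29 = -29 + 126*sqrt(122)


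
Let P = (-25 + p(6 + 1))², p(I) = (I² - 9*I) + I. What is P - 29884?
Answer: -28860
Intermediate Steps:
p(I) = I² - 8*I
P = 1024 (P = (-25 + (6 + 1)*(-8 + (6 + 1)))² = (-25 + 7*(-8 + 7))² = (-25 + 7*(-1))² = (-25 - 7)² = (-32)² = 1024)
P - 29884 = 1024 - 29884 = -28860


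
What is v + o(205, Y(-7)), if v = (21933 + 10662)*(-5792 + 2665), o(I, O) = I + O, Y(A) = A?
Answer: -101924367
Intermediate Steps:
v = -101924565 (v = 32595*(-3127) = -101924565)
v + o(205, Y(-7)) = -101924565 + (205 - 7) = -101924565 + 198 = -101924367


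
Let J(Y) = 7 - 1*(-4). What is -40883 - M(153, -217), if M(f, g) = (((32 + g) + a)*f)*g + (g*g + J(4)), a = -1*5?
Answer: -6396173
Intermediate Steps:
J(Y) = 11 (J(Y) = 7 + 4 = 11)
a = -5
M(f, g) = 11 + g² + f*g*(27 + g) (M(f, g) = (((32 + g) - 5)*f)*g + (g*g + 11) = ((27 + g)*f)*g + (g² + 11) = (f*(27 + g))*g + (11 + g²) = f*g*(27 + g) + (11 + g²) = 11 + g² + f*g*(27 + g))
-40883 - M(153, -217) = -40883 - (11 + (-217)² + 153*(-217)² + 27*153*(-217)) = -40883 - (11 + 47089 + 153*47089 - 896427) = -40883 - (11 + 47089 + 7204617 - 896427) = -40883 - 1*6355290 = -40883 - 6355290 = -6396173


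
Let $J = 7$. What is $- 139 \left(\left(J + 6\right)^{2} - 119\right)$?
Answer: $-6950$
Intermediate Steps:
$- 139 \left(\left(J + 6\right)^{2} - 119\right) = - 139 \left(\left(7 + 6\right)^{2} - 119\right) = - 139 \left(13^{2} - 119\right) = - 139 \left(169 - 119\right) = \left(-139\right) 50 = -6950$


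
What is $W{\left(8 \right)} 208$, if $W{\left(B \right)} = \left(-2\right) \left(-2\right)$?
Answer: $832$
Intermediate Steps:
$W{\left(B \right)} = 4$
$W{\left(8 \right)} 208 = 4 \cdot 208 = 832$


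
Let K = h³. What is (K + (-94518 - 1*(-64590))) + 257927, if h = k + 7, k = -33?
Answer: 210423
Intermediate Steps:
h = -26 (h = -33 + 7 = -26)
K = -17576 (K = (-26)³ = -17576)
(K + (-94518 - 1*(-64590))) + 257927 = (-17576 + (-94518 - 1*(-64590))) + 257927 = (-17576 + (-94518 + 64590)) + 257927 = (-17576 - 29928) + 257927 = -47504 + 257927 = 210423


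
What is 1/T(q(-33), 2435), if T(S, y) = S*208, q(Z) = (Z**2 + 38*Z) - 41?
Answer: -1/42848 ≈ -2.3338e-5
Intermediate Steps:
q(Z) = -41 + Z**2 + 38*Z
T(S, y) = 208*S
1/T(q(-33), 2435) = 1/(208*(-41 + (-33)**2 + 38*(-33))) = 1/(208*(-41 + 1089 - 1254)) = 1/(208*(-206)) = 1/(-42848) = -1/42848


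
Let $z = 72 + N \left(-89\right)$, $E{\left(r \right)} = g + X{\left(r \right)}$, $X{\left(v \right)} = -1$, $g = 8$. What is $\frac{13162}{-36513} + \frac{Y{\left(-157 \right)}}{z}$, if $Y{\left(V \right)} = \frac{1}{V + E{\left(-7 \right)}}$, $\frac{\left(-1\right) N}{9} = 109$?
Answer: $- \frac{19168482757}{53175707550} \approx -0.36047$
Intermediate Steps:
$E{\left(r \right)} = 7$ ($E{\left(r \right)} = 8 - 1 = 7$)
$N = -981$ ($N = \left(-9\right) 109 = -981$)
$Y{\left(V \right)} = \frac{1}{7 + V}$ ($Y{\left(V \right)} = \frac{1}{V + 7} = \frac{1}{7 + V}$)
$z = 87381$ ($z = 72 - -87309 = 72 + 87309 = 87381$)
$\frac{13162}{-36513} + \frac{Y{\left(-157 \right)}}{z} = \frac{13162}{-36513} + \frac{1}{\left(7 - 157\right) 87381} = 13162 \left(- \frac{1}{36513}\right) + \frac{1}{-150} \cdot \frac{1}{87381} = - \frac{13162}{36513} - \frac{1}{13107150} = - \frac{19168482757}{53175707550}$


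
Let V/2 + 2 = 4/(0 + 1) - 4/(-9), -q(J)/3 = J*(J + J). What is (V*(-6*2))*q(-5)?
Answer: 8800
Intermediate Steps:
q(J) = -6*J**2 (q(J) = -3*J*(J + J) = -3*J*2*J = -6*J**2)
V = 44/9 (V = -4 + 2*(4/(0 + 1) - 4/(-9)) = -4 + 2*(4/1 - 4*(-1/9)) = -4 + 2*(4*1 + 4/9) = -4 + 2*(4 + 4/9) = -4 + 2*(40/9) = -4 + 80/9 = 44/9 ≈ 4.8889)
(V*(-6*2))*q(-5) = (44*(-6*2)/9)*(-6*(-5)**2) = ((44/9)*(-12))*(-6*25) = -176/3*(-150) = 8800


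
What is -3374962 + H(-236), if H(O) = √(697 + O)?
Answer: -3374962 + √461 ≈ -3.3749e+6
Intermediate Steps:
-3374962 + H(-236) = -3374962 + √(697 - 236) = -3374962 + √461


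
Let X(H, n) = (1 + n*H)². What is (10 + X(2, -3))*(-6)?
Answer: -210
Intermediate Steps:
X(H, n) = (1 + H*n)²
(10 + X(2, -3))*(-6) = (10 + (1 + 2*(-3))²)*(-6) = (10 + (1 - 6)²)*(-6) = (10 + (-5)²)*(-6) = (10 + 25)*(-6) = 35*(-6) = -210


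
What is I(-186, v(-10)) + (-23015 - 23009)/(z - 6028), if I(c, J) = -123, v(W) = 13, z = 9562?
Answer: -240353/1767 ≈ -136.02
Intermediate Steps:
I(-186, v(-10)) + (-23015 - 23009)/(z - 6028) = -123 + (-23015 - 23009)/(9562 - 6028) = -123 - 46024/3534 = -123 - 46024*1/3534 = -123 - 23012/1767 = -240353/1767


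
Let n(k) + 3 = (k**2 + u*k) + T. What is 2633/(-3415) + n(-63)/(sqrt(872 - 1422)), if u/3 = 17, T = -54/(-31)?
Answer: -2633/3415 - 2127*I*sqrt(22)/310 ≈ -0.77101 - 32.182*I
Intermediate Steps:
T = 54/31 (T = -54*(-1/31) = 54/31 ≈ 1.7419)
u = 51 (u = 3*17 = 51)
n(k) = -39/31 + k**2 + 51*k (n(k) = -3 + ((k**2 + 51*k) + 54/31) = -3 + (54/31 + k**2 + 51*k) = -39/31 + k**2 + 51*k)
2633/(-3415) + n(-63)/(sqrt(872 - 1422)) = 2633/(-3415) + (-39/31 + (-63)**2 + 51*(-63))/(sqrt(872 - 1422)) = 2633*(-1/3415) + (-39/31 + 3969 - 3213)/(sqrt(-550)) = -2633/3415 + 23397/(31*((5*I*sqrt(22)))) = -2633/3415 + 23397*(-I*sqrt(22)/110)/31 = -2633/3415 - 2127*I*sqrt(22)/310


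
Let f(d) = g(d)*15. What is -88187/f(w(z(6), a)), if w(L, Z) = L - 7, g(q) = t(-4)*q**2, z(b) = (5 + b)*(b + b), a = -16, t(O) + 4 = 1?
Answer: 88187/703125 ≈ 0.12542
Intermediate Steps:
t(O) = -3 (t(O) = -4 + 1 = -3)
z(b) = 2*b*(5 + b) (z(b) = (5 + b)*(2*b) = 2*b*(5 + b))
g(q) = -3*q**2
w(L, Z) = -7 + L
f(d) = -45*d**2 (f(d) = -3*d**2*15 = -45*d**2)
-88187/f(w(z(6), a)) = -88187*(-1/(45*(-7 + 2*6*(5 + 6))**2)) = -88187*(-1/(45*(-7 + 2*6*11)**2)) = -88187*(-1/(45*(-7 + 132)**2)) = -88187/((-45*125**2)) = -88187/((-45*15625)) = -88187/(-703125) = -88187*(-1/703125) = 88187/703125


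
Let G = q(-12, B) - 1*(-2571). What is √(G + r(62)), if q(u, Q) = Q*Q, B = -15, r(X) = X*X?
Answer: 4*√415 ≈ 81.486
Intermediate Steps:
r(X) = X²
q(u, Q) = Q²
G = 2796 (G = (-15)² - 1*(-2571) = 225 + 2571 = 2796)
√(G + r(62)) = √(2796 + 62²) = √(2796 + 3844) = √6640 = 4*√415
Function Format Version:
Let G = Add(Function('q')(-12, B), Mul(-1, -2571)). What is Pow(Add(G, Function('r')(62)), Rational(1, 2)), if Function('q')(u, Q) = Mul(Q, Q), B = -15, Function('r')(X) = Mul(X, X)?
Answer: Mul(4, Pow(415, Rational(1, 2))) ≈ 81.486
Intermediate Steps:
Function('r')(X) = Pow(X, 2)
Function('q')(u, Q) = Pow(Q, 2)
G = 2796 (G = Add(Pow(-15, 2), Mul(-1, -2571)) = Add(225, 2571) = 2796)
Pow(Add(G, Function('r')(62)), Rational(1, 2)) = Pow(Add(2796, Pow(62, 2)), Rational(1, 2)) = Pow(Add(2796, 3844), Rational(1, 2)) = Pow(6640, Rational(1, 2)) = Mul(4, Pow(415, Rational(1, 2)))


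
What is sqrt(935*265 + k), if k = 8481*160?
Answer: sqrt(1604735) ≈ 1266.8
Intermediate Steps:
k = 1356960
sqrt(935*265 + k) = sqrt(935*265 + 1356960) = sqrt(247775 + 1356960) = sqrt(1604735)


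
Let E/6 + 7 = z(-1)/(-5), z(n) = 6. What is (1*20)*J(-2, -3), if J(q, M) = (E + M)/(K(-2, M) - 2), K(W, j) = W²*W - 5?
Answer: 348/5 ≈ 69.600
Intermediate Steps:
K(W, j) = -5 + W³ (K(W, j) = W³ - 5 = -5 + W³)
E = -246/5 (E = -42 + 6*(6/(-5)) = -42 + 6*(6*(-⅕)) = -42 + 6*(-6/5) = -42 - 36/5 = -246/5 ≈ -49.200)
J(q, M) = 82/25 - M/15 (J(q, M) = (-246/5 + M)/((-5 + (-2)³) - 2) = (-246/5 + M)/((-5 - 8) - 2) = (-246/5 + M)/(-13 - 2) = (-246/5 + M)/(-15) = (-246/5 + M)*(-1/15) = 82/25 - M/15)
(1*20)*J(-2, -3) = (1*20)*(82/25 - 1/15*(-3)) = 20*(82/25 + ⅕) = 20*(87/25) = 348/5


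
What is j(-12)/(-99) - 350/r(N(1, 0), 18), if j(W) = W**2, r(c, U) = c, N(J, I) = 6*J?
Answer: -1973/33 ≈ -59.788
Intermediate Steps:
j(-12)/(-99) - 350/r(N(1, 0), 18) = (-12)**2/(-99) - 350/(6*1) = 144*(-1/99) - 350/6 = -16/11 - 350*1/6 = -16/11 - 175/3 = -1973/33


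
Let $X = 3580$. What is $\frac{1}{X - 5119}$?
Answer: $- \frac{1}{1539} \approx -0.00064977$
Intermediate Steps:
$\frac{1}{X - 5119} = \frac{1}{3580 - 5119} = \frac{1}{-1539} = - \frac{1}{1539}$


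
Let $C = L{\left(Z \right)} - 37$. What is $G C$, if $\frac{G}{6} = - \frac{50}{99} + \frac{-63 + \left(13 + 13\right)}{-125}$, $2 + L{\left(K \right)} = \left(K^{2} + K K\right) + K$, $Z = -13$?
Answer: $- \frac{134524}{375} \approx -358.73$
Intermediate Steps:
$L{\left(K \right)} = -2 + K + 2 K^{2}$ ($L{\left(K \right)} = -2 + \left(\left(K^{2} + K K\right) + K\right) = -2 + \left(\left(K^{2} + K^{2}\right) + K\right) = -2 + \left(2 K^{2} + K\right) = -2 + \left(K + 2 K^{2}\right) = -2 + K + 2 K^{2}$)
$C = 286$ ($C = \left(-2 - 13 + 2 \left(-13\right)^{2}\right) - 37 = \left(-2 - 13 + 2 \cdot 169\right) - 37 = \left(-2 - 13 + 338\right) - 37 = 323 - 37 = 286$)
$G = - \frac{5174}{4125}$ ($G = 6 \left(- \frac{50}{99} + \frac{-63 + \left(13 + 13\right)}{-125}\right) = 6 \left(\left(-50\right) \frac{1}{99} + \left(-63 + 26\right) \left(- \frac{1}{125}\right)\right) = 6 \left(- \frac{50}{99} - - \frac{37}{125}\right) = 6 \left(- \frac{50}{99} + \frac{37}{125}\right) = 6 \left(- \frac{2587}{12375}\right) = - \frac{5174}{4125} \approx -1.2543$)
$G C = \left(- \frac{5174}{4125}\right) 286 = - \frac{134524}{375}$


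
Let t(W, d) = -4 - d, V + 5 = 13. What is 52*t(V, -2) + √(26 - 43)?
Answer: -104 + I*√17 ≈ -104.0 + 4.1231*I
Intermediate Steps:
V = 8 (V = -5 + 13 = 8)
52*t(V, -2) + √(26 - 43) = 52*(-4 - 1*(-2)) + √(26 - 43) = 52*(-4 + 2) + √(-17) = 52*(-2) + I*√17 = -104 + I*√17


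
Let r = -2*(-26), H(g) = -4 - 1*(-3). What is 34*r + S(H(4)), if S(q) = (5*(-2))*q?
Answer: 1778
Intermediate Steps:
H(g) = -1 (H(g) = -4 + 3 = -1)
r = 52
S(q) = -10*q
34*r + S(H(4)) = 34*52 - 10*(-1) = 1768 + 10 = 1778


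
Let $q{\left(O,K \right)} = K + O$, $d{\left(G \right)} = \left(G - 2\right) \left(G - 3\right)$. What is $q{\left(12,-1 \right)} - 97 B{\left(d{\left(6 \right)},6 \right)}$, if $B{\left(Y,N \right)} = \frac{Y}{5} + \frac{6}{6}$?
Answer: $- \frac{1594}{5} \approx -318.8$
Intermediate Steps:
$d{\left(G \right)} = \left(-3 + G\right) \left(-2 + G\right)$ ($d{\left(G \right)} = \left(-2 + G\right) \left(-3 + G\right) = \left(-3 + G\right) \left(-2 + G\right)$)
$B{\left(Y,N \right)} = 1 + \frac{Y}{5}$ ($B{\left(Y,N \right)} = Y \frac{1}{5} + 6 \cdot \frac{1}{6} = \frac{Y}{5} + 1 = 1 + \frac{Y}{5}$)
$q{\left(12,-1 \right)} - 97 B{\left(d{\left(6 \right)},6 \right)} = \left(-1 + 12\right) - 97 \left(1 + \frac{6 + 6^{2} - 30}{5}\right) = 11 - 97 \left(1 + \frac{6 + 36 - 30}{5}\right) = 11 - 97 \left(1 + \frac{1}{5} \cdot 12\right) = 11 - 97 \left(1 + \frac{12}{5}\right) = 11 - \frac{1649}{5} = - \frac{1594}{5}$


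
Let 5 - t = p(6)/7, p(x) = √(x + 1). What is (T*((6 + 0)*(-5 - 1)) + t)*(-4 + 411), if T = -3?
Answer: 45991 - 407*√7/7 ≈ 45837.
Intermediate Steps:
p(x) = √(1 + x)
t = 5 - √7/7 (t = 5 - √(1 + 6)/7 = 5 - √7/7 ≈ 4.6220)
(T*((6 + 0)*(-5 - 1)) + t)*(-4 + 411) = (-3*(6 + 0)*(-5 - 1) + (5 - √7/7))*(-4 + 411) = (-18*(-6) + (5 - √7/7))*407 = (-3*(-36) + (5 - √7/7))*407 = (108 + (5 - √7/7))*407 = (113 - √7/7)*407 = 45991 - 407*√7/7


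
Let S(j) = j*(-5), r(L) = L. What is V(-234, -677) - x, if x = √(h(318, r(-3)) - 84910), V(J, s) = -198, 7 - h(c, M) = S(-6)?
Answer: -198 - 3*I*√9437 ≈ -198.0 - 291.43*I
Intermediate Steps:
S(j) = -5*j
h(c, M) = -23 (h(c, M) = 7 - (-5)*(-6) = 7 - 1*30 = 7 - 30 = -23)
x = 3*I*√9437 (x = √(-23 - 84910) = √(-84933) = 3*I*√9437 ≈ 291.43*I)
V(-234, -677) - x = -198 - 3*I*√9437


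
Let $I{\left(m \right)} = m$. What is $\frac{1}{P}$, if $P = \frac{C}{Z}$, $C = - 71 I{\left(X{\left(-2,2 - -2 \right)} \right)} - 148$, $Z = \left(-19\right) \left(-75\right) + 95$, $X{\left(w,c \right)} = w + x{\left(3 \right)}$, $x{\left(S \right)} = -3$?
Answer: $\frac{1520}{207} \approx 7.343$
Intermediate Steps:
$X{\left(w,c \right)} = -3 + w$ ($X{\left(w,c \right)} = w - 3 = -3 + w$)
$Z = 1520$ ($Z = 1425 + 95 = 1520$)
$C = 207$ ($C = - 71 \left(-3 - 2\right) - 148 = \left(-71\right) \left(-5\right) - 148 = 355 - 148 = 207$)
$P = \frac{207}{1520} \approx 0.13618$
$\frac{1}{P} = \frac{1}{\frac{207}{1520}} = \frac{1520}{207}$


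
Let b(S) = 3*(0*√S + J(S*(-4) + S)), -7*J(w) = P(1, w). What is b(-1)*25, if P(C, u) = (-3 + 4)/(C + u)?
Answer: -75/28 ≈ -2.6786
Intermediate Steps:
P(C, u) = 1/(C + u)
J(w) = -1/(7*(1 + w))
b(S) = -3/(7 - 21*S) (b(S) = 3*(0*√S - 1/(7 + 7*(S*(-4) + S))) = 3*(0 - 1/(7 + 7*(-4*S + S))) = 3*(0 - 1/(7 + 7*(-3*S))) = 3*(0 - 1/(7 - 21*S)) = 3*(-1/(7 - 21*S)) = -3/(7 - 21*S))
b(-1)*25 = (3/(7*(-1 + 3*(-1))))*25 = (3/(7*(-1 - 3)))*25 = ((3/7)/(-4))*25 = ((3/7)*(-¼))*25 = -3/28*25 = -75/28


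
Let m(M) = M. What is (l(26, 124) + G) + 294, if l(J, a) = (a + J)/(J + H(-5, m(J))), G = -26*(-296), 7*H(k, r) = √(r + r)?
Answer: 1695105/212 - 175*√13/2756 ≈ 7995.5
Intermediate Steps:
H(k, r) = √2*√r/7 (H(k, r) = √(r + r)/7 = √(2*r)/7 = (√2*√r)/7 = √2*√r/7)
G = 7696
l(J, a) = (J + a)/(J + √2*√J/7) (l(J, a) = (a + J)/(J + √2*√J/7) = (J + a)/(J + √2*√J/7))
(l(26, 124) + G) + 294 = (7*(26 + 124)/(7*26 + √2*√26) + 7696) + 294 = (7*150/(182 + 2*√13) + 7696) + 294 = (1050/(182 + 2*√13) + 7696) + 294 = (7696 + 1050/(182 + 2*√13)) + 294 = 7990 + 1050/(182 + 2*√13)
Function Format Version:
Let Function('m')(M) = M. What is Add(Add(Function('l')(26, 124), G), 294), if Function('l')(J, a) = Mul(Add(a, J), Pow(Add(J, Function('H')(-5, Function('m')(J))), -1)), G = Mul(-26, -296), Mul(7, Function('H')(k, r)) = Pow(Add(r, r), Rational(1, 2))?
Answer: Add(Rational(1695105, 212), Mul(Rational(-175, 2756), Pow(13, Rational(1, 2)))) ≈ 7995.5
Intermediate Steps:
Function('H')(k, r) = Mul(Rational(1, 7), Pow(2, Rational(1, 2)), Pow(r, Rational(1, 2))) (Function('H')(k, r) = Mul(Rational(1, 7), Pow(Add(r, r), Rational(1, 2))) = Mul(Rational(1, 7), Pow(Mul(2, r), Rational(1, 2))) = Mul(Rational(1, 7), Mul(Pow(2, Rational(1, 2)), Pow(r, Rational(1, 2)))) = Mul(Rational(1, 7), Pow(2, Rational(1, 2)), Pow(r, Rational(1, 2))))
G = 7696
Function('l')(J, a) = Mul(Pow(Add(J, Mul(Rational(1, 7), Pow(2, Rational(1, 2)), Pow(J, Rational(1, 2)))), -1), Add(J, a)) (Function('l')(J, a) = Mul(Add(a, J), Pow(Add(J, Mul(Rational(1, 7), Pow(2, Rational(1, 2)), Pow(J, Rational(1, 2)))), -1)) = Mul(Add(J, a), Pow(Add(J, Mul(Rational(1, 7), Pow(2, Rational(1, 2)), Pow(J, Rational(1, 2)))), -1)) = Mul(Pow(Add(J, Mul(Rational(1, 7), Pow(2, Rational(1, 2)), Pow(J, Rational(1, 2)))), -1), Add(J, a)))
Add(Add(Function('l')(26, 124), G), 294) = Add(Add(Mul(7, Pow(Add(Mul(7, 26), Mul(Pow(2, Rational(1, 2)), Pow(26, Rational(1, 2)))), -1), Add(26, 124)), 7696), 294) = Add(Add(Mul(7, Pow(Add(182, Mul(2, Pow(13, Rational(1, 2)))), -1), 150), 7696), 294) = Add(Add(Mul(1050, Pow(Add(182, Mul(2, Pow(13, Rational(1, 2)))), -1)), 7696), 294) = Add(Add(7696, Mul(1050, Pow(Add(182, Mul(2, Pow(13, Rational(1, 2)))), -1))), 294) = Add(7990, Mul(1050, Pow(Add(182, Mul(2, Pow(13, Rational(1, 2)))), -1)))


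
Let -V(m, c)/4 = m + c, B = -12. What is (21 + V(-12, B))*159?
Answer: 18603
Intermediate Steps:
V(m, c) = -4*c - 4*m (V(m, c) = -4*(m + c) = -4*(c + m) = -4*c - 4*m)
(21 + V(-12, B))*159 = (21 + (-4*(-12) - 4*(-12)))*159 = (21 + (48 + 48))*159 = (21 + 96)*159 = 117*159 = 18603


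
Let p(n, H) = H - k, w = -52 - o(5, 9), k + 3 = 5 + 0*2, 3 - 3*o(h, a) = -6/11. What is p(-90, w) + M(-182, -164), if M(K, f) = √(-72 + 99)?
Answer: -607/11 + 3*√3 ≈ -49.986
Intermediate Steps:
o(h, a) = 13/11 (o(h, a) = 1 - (-2)/11 = 1 - ⅓*(-6/11) = 1 + 2/11 = 13/11)
k = 2 (k = -3 + (5 + 0*2) = -3 + (5 + 0) = -3 + 5 = 2)
w = -585/11 (w = -52 - 1*13/11 = -52 - 13/11 = -585/11 ≈ -53.182)
p(n, H) = -2 + H (p(n, H) = H - 1*2 = H - 2 = -2 + H)
M(K, f) = 3*√3 (M(K, f) = √27 = 3*√3)
p(-90, w) + M(-182, -164) = (-2 - 585/11) + 3*√3 = -607/11 + 3*√3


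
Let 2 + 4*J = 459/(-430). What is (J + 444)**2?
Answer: 581194294321/2958400 ≈ 1.9646e+5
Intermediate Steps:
J = -1319/1720 (J = -1/2 + (459/(-430))/4 = -1/2 + (459*(-1/430))/4 = -1/2 + (1/4)*(-459/430) = -1/2 - 459/1720 = -1319/1720 ≈ -0.76686)
(J + 444)**2 = (-1319/1720 + 444)**2 = (762361/1720)**2 = 581194294321/2958400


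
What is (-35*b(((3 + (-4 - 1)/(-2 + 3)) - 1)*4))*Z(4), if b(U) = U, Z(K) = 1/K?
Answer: 105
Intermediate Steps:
(-35*b(((3 + (-4 - 1)/(-2 + 3)) - 1)*4))*Z(4) = -35*((3 + (-4 - 1)/(-2 + 3)) - 1)*4/4 = -35*((3 - 5/1) - 1)*4*(1/4) = -35*((3 - 5*1) - 1)*4*(1/4) = -35*((3 - 5) - 1)*4*(1/4) = -35*(-2 - 1)*4*(1/4) = -(-105)*4*(1/4) = -35*(-12)*(1/4) = 420*(1/4) = 105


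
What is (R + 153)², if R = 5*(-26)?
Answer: 529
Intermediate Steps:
R = -130
(R + 153)² = (-130 + 153)² = 23² = 529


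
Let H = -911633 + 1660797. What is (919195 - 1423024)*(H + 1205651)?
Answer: -984892486635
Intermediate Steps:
H = 749164
(919195 - 1423024)*(H + 1205651) = (919195 - 1423024)*(749164 + 1205651) = -503829*1954815 = -984892486635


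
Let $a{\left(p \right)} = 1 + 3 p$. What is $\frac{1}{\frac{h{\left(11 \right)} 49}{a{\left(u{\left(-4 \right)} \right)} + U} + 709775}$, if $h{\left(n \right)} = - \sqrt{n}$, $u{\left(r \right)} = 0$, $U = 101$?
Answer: $\frac{671318100}{476484804425099} + \frac{4998 \sqrt{11}}{5241332848676089} \approx 1.4089 \cdot 10^{-6}$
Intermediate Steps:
$\frac{1}{\frac{h{\left(11 \right)} 49}{a{\left(u{\left(-4 \right)} \right)} + U} + 709775} = \frac{1}{\frac{- \sqrt{11} \cdot 49}{\left(1 + 3 \cdot 0\right) + 101} + 709775} = \frac{1}{\frac{\left(-49\right) \sqrt{11}}{\left(1 + 0\right) + 101} + 709775} = \frac{1}{\frac{\left(-49\right) \sqrt{11}}{1 + 101} + 709775} = \frac{1}{\frac{\left(-49\right) \sqrt{11}}{102} + 709775} = \frac{1}{- 49 \sqrt{11} \cdot \frac{1}{102} + 709775} = \frac{1}{- \frac{49 \sqrt{11}}{102} + 709775} = \frac{1}{709775 - \frac{49 \sqrt{11}}{102}}$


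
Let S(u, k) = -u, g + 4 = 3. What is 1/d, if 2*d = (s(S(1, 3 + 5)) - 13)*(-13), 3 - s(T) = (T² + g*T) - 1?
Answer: 2/143 ≈ 0.013986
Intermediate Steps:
g = -1 (g = -4 + 3 = -1)
s(T) = 4 + T - T² (s(T) = 3 - ((T² - T) - 1) = 3 - (-1 + T² - T) = 3 + (1 + T - T²) = 4 + T - T²)
d = 143/2 (d = (((4 - 1*1 - (-1*1)²) - 13)*(-13))/2 = (((4 - 1 - 1*(-1)²) - 13)*(-13))/2 = (((4 - 1 - 1*1) - 13)*(-13))/2 = (((4 - 1 - 1) - 13)*(-13))/2 = ((2 - 13)*(-13))/2 = (-11*(-13))/2 = (½)*143 = 143/2 ≈ 71.500)
1/d = 1/(143/2) = 2/143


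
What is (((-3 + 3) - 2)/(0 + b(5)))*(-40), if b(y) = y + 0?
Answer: 16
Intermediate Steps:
b(y) = y
(((-3 + 3) - 2)/(0 + b(5)))*(-40) = (((-3 + 3) - 2)/(0 + 5))*(-40) = ((0 - 2)/5)*(-40) = -2*⅕*(-40) = -⅖*(-40) = 16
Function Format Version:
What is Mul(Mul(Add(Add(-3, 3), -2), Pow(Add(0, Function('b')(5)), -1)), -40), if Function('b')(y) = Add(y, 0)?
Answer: 16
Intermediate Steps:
Function('b')(y) = y
Mul(Mul(Add(Add(-3, 3), -2), Pow(Add(0, Function('b')(5)), -1)), -40) = Mul(Mul(Add(Add(-3, 3), -2), Pow(Add(0, 5), -1)), -40) = Mul(Mul(Add(0, -2), Pow(5, -1)), -40) = Mul(Mul(-2, Rational(1, 5)), -40) = Mul(Rational(-2, 5), -40) = 16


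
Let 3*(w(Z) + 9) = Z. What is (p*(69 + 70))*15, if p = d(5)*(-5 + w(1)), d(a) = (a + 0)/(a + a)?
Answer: -28495/2 ≈ -14248.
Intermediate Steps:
w(Z) = -9 + Z/3
d(a) = ½ (d(a) = a/((2*a)) = a*(1/(2*a)) = ½)
p = -41/6 (p = (-5 + (-9 + (⅓)*1))/2 = (-5 + (-9 + ⅓))/2 = (-5 - 26/3)/2 = (½)*(-41/3) = -41/6 ≈ -6.8333)
(p*(69 + 70))*15 = -41*(69 + 70)/6*15 = -41/6*139*15 = -5699/6*15 = -28495/2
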